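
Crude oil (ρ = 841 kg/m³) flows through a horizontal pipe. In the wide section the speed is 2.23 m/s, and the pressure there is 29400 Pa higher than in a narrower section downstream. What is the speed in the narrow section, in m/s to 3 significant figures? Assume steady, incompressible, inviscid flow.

v₂ = 8.65 m/s

With h₁ = h₂, rearranging Bernoulli gives v₂ = √(v₁² + 2ΔP/ρ).
v₂ = √(2.23² + 2·29400/841) = √(4.97 + 69.9) = 8.65 m/s.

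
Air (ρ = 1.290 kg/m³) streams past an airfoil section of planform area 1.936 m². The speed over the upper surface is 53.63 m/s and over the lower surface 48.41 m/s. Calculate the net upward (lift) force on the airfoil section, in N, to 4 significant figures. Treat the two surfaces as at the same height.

F ≈ 665.1 N

With equal heights on the two surfaces, Bernoulli gives P_lower − P_upper = ½ρ(v_upper² − v_lower²).
ΔP = ½·1.290·(53.63² − 48.41²) = 343.6 Pa.
Lift = ΔP · A = 343.6 × 1.936 = 665.1 N.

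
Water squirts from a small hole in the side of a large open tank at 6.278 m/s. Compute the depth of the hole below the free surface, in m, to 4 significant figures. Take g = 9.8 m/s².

2.011 m

For a small hole in a large open tank, ½v² = gh, giving h = v²/(2g).
h = 6.278²/(2·9.8) = 39.41/19.60 = 2.011 m.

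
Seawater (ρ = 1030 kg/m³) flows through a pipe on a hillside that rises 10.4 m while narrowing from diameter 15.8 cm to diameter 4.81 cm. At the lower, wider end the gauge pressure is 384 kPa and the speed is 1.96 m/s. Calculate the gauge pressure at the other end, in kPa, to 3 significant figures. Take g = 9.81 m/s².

The volume flow rate is constant, so v₂ = (A₁/A₂)v₁ = (196/18.2)·1.96 = 21.1 m/s.
Energy conservation along the streamline gives P₂ = P₁ − ½ρ(v₂² − v₁²) − ρg(h₂ − h₁).
P₂ = 384000 + ½·1030·(1.96² − 21.1²) − 1030·9.81·(+10.4) = 384000 + (-228000) − (105000) = 50600 Pa.

P₂ ≈ 50.6 kPa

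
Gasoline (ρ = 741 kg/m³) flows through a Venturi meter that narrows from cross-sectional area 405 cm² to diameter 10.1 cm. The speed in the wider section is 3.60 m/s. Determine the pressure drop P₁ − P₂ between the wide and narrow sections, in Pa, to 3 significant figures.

ΔP ≈ 118000 Pa

By continuity, v₂ = v₁·A₁/A₂ = 3.60·(405/80.1) = 18.2 m/s.
The pipe is horizontal, so Bernoulli reduces to P₁ + ½ρv₁² = P₂ + ½ρv₂².
P₁ − P₂ = ½·741·(18.2² − 3.60²) = ½·741·318 = 118000 Pa.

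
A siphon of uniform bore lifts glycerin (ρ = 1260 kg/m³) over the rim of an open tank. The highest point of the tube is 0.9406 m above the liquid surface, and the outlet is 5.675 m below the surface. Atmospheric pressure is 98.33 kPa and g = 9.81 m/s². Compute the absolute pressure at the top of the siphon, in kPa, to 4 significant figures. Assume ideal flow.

P_top = 16.56 kPa

Bernoulli surface→outlet gives ½v² = g·h_out, so v = √(2·9.81·5.675) = 10.55 m/s.
Continuity keeps v the same throughout the tube; from surface to crest, P_atm + 0 = P_top + ½ρv² + ρg·h_top.
P_top = 98330 − ½·1260·10.55² − 1260·9.81·0.9406 = 16560 Pa.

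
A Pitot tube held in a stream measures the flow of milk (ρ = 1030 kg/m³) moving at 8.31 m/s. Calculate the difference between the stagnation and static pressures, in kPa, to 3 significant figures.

ΔP = 35.6 kPa

Bernoulli between the free stream and the stagnation point: ½ρv² = P_stag − P_static.
ΔP = ½·1030·8.31² = 35600 Pa.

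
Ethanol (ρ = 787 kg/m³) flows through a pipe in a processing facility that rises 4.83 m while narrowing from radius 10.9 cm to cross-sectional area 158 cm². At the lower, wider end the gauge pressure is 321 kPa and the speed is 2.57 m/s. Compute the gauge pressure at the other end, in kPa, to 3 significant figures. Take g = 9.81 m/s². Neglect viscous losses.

By continuity, v₂ = v₁·A₁/A₂ = 2.57·(373/158) = 6.07 m/s.
Energy conservation along the streamline gives P₂ = P₁ − ½ρ(v₂² − v₁²) − ρg(h₂ − h₁).
P₂ = 321000 + ½·787·(2.57² − 6.07²) − 787·9.81·(+4.83) = 321000 + (-11900) − (37300) = 272000 Pa.

272 kPa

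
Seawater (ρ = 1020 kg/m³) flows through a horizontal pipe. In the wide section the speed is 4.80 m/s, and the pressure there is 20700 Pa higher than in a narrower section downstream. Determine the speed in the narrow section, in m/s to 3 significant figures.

v₂ ≈ 7.98 m/s

With h₁ = h₂, rearranging Bernoulli gives v₂ = √(v₁² + 2ΔP/ρ).
v₂ = √(4.80² + 2·20700/1020) = √(23.0 + 40.6) = 7.98 m/s.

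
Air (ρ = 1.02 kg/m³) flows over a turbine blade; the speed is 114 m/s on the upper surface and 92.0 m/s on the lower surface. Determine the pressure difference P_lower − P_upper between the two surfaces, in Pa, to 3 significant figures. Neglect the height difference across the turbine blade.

Bernoulli (same height): P_lower − P_upper = ½ρ(v_upper² − v_lower²).
ΔP = ½·1.02·(114² − 92.0²) = 2310 Pa.

ΔP ≈ 2310 Pa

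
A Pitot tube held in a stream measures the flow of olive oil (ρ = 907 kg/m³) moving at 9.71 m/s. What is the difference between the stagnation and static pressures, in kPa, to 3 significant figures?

ΔP ≈ 42.8 kPa

Bernoulli between the free stream and the stagnation point: ½ρv² = P_stag − P_static.
ΔP = ½·907·9.71² = 42800 Pa.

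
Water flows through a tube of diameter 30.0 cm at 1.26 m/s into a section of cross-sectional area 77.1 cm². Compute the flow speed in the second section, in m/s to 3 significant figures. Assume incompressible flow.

Mass conservation (A₁v₁ = A₂v₂) gives v₂ = 1.26 × 707/77.1 = 11.6 m/s.

11.6 m/s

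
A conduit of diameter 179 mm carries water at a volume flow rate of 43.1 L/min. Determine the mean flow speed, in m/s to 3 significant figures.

0.0285 m/s

Q = 43.1 L/min = 0.000718 m³/s.
v = Q/A = 0.000718 / 0.0252 = 0.0285 m/s.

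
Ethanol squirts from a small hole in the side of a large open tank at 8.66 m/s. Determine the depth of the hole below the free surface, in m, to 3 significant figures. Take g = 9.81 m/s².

h ≈ 3.82 m

Inverting v = √(2gh) gives h = v² / 2g.
h = 8.66²/(2·9.81) = 75.0/19.62 = 3.82 m.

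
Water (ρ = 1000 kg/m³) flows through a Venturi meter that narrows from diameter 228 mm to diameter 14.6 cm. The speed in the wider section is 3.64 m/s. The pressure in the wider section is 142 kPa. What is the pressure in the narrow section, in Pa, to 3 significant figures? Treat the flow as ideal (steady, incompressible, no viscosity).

The volume flow rate is constant, so v₂ = (A₁/A₂)v₁ = (408/167)·3.64 = 8.88 m/s.
Bernoulli (h₁ = h₂): P₁ − P₂ = ½ρ(v₂² − v₁²).
P₂ = P₁ − ½ρ(v₂² − v₁²) = 142000 − ½·1000·(8.88² − 3.64²) = 142000 − 32800 = 109000 Pa.

109000 Pa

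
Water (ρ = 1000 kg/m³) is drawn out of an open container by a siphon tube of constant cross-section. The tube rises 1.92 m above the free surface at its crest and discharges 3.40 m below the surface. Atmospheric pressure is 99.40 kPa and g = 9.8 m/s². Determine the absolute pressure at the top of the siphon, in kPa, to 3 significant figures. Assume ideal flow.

P_top = 47.3 kPa

Bernoulli surface→outlet gives ½v² = g·h_out, so v = √(2·9.8·3.40) = 8.16 m/s.
With constant cross-section the crest speed equals v; applying Bernoulli from the surface up to the crest, P_top = P_atm − ½ρv² − ρg·h_top.
P_top = 99400 − ½·1000·8.16² − 1000·9.8·1.92 = 47300 Pa.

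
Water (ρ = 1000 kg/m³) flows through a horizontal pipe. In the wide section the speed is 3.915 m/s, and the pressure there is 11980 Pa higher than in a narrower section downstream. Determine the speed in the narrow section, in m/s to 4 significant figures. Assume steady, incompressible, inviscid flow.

With h₁ = h₂, rearranging Bernoulli gives v₂ = √(v₁² + 2ΔP/ρ).
v₂ = √(3.915² + 2·11980/1000) = √(15.33 + 23.96) = 6.268 m/s.

6.268 m/s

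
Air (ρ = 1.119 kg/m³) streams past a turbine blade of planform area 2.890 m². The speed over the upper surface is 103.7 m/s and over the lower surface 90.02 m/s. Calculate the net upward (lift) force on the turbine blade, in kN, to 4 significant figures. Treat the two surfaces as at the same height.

The faster flow above has the lower pressure; Bernoulli (same height) gives ΔP = ½ρ(v_up² − v_low²).
ΔP = ½·1.119·(103.7² − 90.02²) = 1483 Pa.
Lift = ΔP · A = 1483 × 2.890 = 4285 N.

F ≈ 4.285 kN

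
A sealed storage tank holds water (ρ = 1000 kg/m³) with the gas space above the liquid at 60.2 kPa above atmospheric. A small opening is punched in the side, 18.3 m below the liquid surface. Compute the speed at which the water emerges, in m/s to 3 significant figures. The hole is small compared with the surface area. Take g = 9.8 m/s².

v = 21.9 m/s

Take point 1 at the surface (v₁ ≈ 0) and point 2 at the hole (at atmospheric pressure). Bernoulli: P₁ + ρg h = P_atm + ½ρv₂².
With P₁ − P_atm = 60200 Pa, v₂ = √(2gh + 2ΔP/ρ) = √(2·9.8·18.3 + 2·60200/1000) = 21.9 m/s.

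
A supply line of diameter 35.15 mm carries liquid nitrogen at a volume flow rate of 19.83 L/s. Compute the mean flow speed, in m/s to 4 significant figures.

Q = 19.83 L/s = 0.01983 m³/s.
v = Q/A = 0.01983 / 0.0009704 = 20.44 m/s.

v ≈ 20.44 m/s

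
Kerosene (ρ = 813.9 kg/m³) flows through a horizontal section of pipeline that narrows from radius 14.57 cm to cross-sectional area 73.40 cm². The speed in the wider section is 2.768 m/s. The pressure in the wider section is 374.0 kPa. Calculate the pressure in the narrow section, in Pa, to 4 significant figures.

Continuity gives A₁v₁ = A₂v₂, so v₂ = (666.9 cm²)/(73.40 cm²) × 2.768 m/s = 25.15 m/s.
The pipe is horizontal, so Bernoulli reduces to P₁ + ½ρv₁² = P₂ + ½ρv₂².
P₂ = P₁ − ½ρ(v₂² − v₁²) = 374000 − ½·813.9·(25.15² − 2.768²) = 374000 − 254300 = 119700 Pa.

119700 Pa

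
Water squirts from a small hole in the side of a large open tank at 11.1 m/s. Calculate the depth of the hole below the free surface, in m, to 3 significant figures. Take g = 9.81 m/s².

h ≈ 6.28 m

Inverting v = √(2gh) gives h = v² / 2g.
h = 11.1²/(2·9.81) = 123/19.62 = 6.28 m.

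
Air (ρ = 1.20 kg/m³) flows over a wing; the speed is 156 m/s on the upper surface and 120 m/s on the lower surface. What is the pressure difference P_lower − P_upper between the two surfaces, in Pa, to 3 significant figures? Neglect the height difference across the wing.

ΔP ≈ 5960 Pa

With negligible Δh, P + ½ρv² is constant, so P_low − P_up = ½ρ(v_up² − v_low²).
ΔP = ½·1.20·(156² − 120²) = 5960 Pa.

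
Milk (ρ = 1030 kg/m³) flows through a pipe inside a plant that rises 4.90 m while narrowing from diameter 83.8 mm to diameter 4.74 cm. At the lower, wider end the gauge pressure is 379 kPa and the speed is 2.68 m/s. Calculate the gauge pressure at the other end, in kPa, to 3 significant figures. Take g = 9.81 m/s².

P₂ ≈ 297 kPa

Continuity gives A₁v₁ = A₂v₂, so v₂ = (55.2 cm²)/(17.6 cm²) × 2.68 m/s = 8.38 m/s.
Bernoulli: P₁ + ½ρv₁² + ρg h₁ = P₂ + ½ρv₂² + ρg h₂, so P₂ = P₁ + ½ρ(v₁² − v₂²) − ρg(h₂ − h₁).
P₂ = 379000 + ½·1030·(2.68² − 8.38²) − 1030·9.81·(+4.90) = 379000 + (-32400) − (49500) = 297000 Pa.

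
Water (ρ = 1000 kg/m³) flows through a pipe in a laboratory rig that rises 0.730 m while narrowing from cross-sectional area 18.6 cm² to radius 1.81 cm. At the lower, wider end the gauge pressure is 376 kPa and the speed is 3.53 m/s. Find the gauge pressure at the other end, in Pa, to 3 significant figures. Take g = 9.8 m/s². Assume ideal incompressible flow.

By continuity, v₂ = v₁·A₁/A₂ = 3.53·(18.6/10.3) = 6.38 m/s.
Applying Bernoulli between the two ends and solving for P₂: P₂ = P₁ + ½ρ(v₁² − v₂²) − ρgΔh.
P₂ = 376000 + ½·1000·(3.53² − 6.38²) − 1000·9.8·(+0.730) = 376000 + (-14100) − (7150) = 355000 Pa.

P₂ = 355000 Pa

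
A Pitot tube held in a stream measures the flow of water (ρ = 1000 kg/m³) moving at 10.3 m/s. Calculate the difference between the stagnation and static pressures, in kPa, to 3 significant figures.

ΔP = 53.0 kPa

At the stagnation point the flow is brought to rest, so Bernoulli gives P_stag − P_static = ½ρv².
ΔP = ½·1000·10.3² = 53000 Pa.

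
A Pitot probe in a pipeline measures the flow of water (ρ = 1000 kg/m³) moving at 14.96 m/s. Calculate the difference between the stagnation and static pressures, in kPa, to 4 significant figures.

Bernoulli between the free stream and the stagnation point: ½ρv² = P_stag − P_static.
ΔP = ½·1000·14.96² = 111900 Pa.

ΔP ≈ 111.9 kPa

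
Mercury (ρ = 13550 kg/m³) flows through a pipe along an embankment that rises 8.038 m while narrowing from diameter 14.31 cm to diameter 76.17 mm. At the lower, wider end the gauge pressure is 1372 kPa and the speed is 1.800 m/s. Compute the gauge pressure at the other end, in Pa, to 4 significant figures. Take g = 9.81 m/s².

The volume flow rate is constant, so v₂ = (A₁/A₂)v₁ = (160.8/45.57)·1.800 = 6.353 m/s.
Applying Bernoulli between the two ends and solving for P₂: P₂ = P₁ + ½ρ(v₁² − v₂²) − ρgΔh.
P₂ = 1372000 + ½·13550·(1.800² − 6.353²) − 13550·9.81·(+8.038) = 1372000 + (-251500) − (1068000) = 52050 Pa.

P₂ ≈ 52050 Pa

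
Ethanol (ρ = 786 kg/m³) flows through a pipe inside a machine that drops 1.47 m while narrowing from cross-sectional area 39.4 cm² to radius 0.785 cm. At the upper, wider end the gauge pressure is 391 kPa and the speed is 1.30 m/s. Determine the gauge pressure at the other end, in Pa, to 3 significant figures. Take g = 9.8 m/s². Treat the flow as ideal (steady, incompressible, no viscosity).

Continuity gives A₁v₁ = A₂v₂, so v₂ = (39.4 cm²)/(1.94 cm²) × 1.30 m/s = 26.5 m/s.
Applying Bernoulli between the two ends and solving for P₂: P₂ = P₁ + ½ρ(v₁² − v₂²) − ρgΔh.
P₂ = 391000 + ½·786·(1.30² − 26.5²) − 786·9.8·(−1.47) = 391000 + (-274000) − (-11300) = 128000 Pa.

P₂ ≈ 128000 Pa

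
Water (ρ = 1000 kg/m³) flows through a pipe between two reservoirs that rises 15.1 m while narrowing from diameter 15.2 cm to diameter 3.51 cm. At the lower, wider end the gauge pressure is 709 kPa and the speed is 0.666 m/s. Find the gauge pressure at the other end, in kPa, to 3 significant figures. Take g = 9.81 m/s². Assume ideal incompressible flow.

P₂ = 483 kPa

Continuity gives A₁v₁ = A₂v₂, so v₂ = (181 cm²)/(9.68 cm²) × 0.666 m/s = 12.5 m/s.
Energy conservation along the streamline gives P₂ = P₁ − ½ρ(v₂² − v₁²) − ρg(h₂ − h₁).
P₂ = 709000 + ½·1000·(0.666² − 12.5²) − 1000·9.81·(+15.1) = 709000 + (-77800) − (148000) = 483000 Pa.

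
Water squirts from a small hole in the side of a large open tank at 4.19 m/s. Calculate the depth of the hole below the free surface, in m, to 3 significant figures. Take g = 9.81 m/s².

Torricelli: v = √(2gh), so h = v²/(2g).
h = 4.19²/(2·9.81) = 17.6/19.62 = 0.895 m.

0.895 m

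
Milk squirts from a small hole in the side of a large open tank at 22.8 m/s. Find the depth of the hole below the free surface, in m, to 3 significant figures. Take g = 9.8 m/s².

h ≈ 26.5 m

For a small hole in a large open tank, ½v² = gh, giving h = v²/(2g).
h = 22.8²/(2·9.8) = 520/19.60 = 26.5 m.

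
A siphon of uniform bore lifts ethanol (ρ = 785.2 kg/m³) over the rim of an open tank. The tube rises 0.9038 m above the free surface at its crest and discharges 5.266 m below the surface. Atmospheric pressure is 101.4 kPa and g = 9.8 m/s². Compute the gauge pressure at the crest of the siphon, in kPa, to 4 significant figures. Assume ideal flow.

From the surface to the outlet (both open to atmosphere, surface at rest): v = √(2g·h_out) = √(2·9.8·5.266) = 10.16 m/s.
The bore is uniform, so the speed at the crest is the same v. Bernoulli surface→crest: P_atm = P_top + ½ρv² + ρg·h_top.
P_top = 101400 − ½·785.2·10.16² − 785.2·9.8·0.9038 = 53920 Pa. So P_gauge = P_top − P_atm = -47480 Pa.

-47.48 kPa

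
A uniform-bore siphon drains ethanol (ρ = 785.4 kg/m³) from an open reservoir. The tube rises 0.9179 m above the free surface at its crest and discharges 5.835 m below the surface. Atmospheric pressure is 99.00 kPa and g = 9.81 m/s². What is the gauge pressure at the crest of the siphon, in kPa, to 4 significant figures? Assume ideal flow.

Bernoulli surface→outlet gives ½v² = g·h_out, so v = √(2·9.81·5.835) = 10.70 m/s.
With constant cross-section the crest speed equals v; applying Bernoulli from the surface up to the crest, P_top = P_atm − ½ρv² − ρg·h_top.
P_top = 99000 − ½·785.4·10.70² − 785.4·9.81·0.9179 = 46970 Pa. So P_gauge = P_top − P_atm = -52030 Pa.

-52.03 kPa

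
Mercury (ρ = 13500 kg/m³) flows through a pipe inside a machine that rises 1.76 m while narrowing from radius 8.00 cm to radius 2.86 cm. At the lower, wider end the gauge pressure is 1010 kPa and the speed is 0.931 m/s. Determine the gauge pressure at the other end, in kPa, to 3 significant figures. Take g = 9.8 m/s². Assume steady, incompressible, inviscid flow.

By continuity, v₂ = v₁·A₁/A₂ = 0.931·(201/25.7) = 7.28 m/s.
Energy conservation along the streamline gives P₂ = P₁ − ½ρ(v₂² − v₁²) − ρg(h₂ − h₁).
P₂ = 1010000 + ½·13500·(0.931² − 7.28²) − 13500·9.8·(+1.76) = 1010000 + (-352000) − (233000) = 425000 Pa.

P₂ ≈ 425 kPa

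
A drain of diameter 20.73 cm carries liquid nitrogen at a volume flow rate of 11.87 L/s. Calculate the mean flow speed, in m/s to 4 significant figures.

Q = 11.87 L/s = 0.01187 m³/s.
v = Q/A = 0.01187 / 0.03375 = 0.3517 m/s.

0.3517 m/s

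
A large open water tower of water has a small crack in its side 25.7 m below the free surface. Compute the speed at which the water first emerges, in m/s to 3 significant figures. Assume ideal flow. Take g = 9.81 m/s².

22.5 m/s

The surface is effectively still and both ends are open, so ½v² = gh and v = √(2·9.81·25.7) = 22.5 m/s.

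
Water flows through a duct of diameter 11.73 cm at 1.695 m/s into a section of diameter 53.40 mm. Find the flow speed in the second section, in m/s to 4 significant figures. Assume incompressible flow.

8.179 m/s

The volume flow rate is constant, so v₂ = (A₁/A₂)v₁ = (108.1/22.40)·1.695 = 8.179 m/s.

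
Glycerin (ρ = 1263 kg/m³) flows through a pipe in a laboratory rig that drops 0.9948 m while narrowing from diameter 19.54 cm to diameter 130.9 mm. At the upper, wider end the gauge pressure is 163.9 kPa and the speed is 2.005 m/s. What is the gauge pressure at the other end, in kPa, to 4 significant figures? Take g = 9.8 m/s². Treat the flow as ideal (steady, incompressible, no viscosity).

P₂ ≈ 166.1 kPa

By continuity, v₂ = v₁·A₁/A₂ = 2.005·(299.9/134.6) = 4.468 m/s.
Energy conservation along the streamline gives P₂ = P₁ − ½ρ(v₂² − v₁²) − ρg(h₂ − h₁).
P₂ = 163900 + ½·1263·(2.005² − 4.468²) − 1263·9.8·(−0.9948) = 163900 + (-10070) − (-12310) = 166100 Pa.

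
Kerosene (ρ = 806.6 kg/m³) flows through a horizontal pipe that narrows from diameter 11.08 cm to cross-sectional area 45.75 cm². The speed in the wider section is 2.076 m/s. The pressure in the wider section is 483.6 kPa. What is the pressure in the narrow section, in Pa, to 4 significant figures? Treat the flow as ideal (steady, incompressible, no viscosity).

P₂ ≈ 477600 Pa

By continuity, v₂ = v₁·A₁/A₂ = 2.076·(96.42/45.75) = 4.375 m/s.
Along the horizontal streamline, P + ½ρv² is constant.
P₂ = P₁ − ½ρ(v₂² − v₁²) = 483600 − ½·806.6·(4.375² − 2.076²) = 483600 − 5982 = 477600 Pa.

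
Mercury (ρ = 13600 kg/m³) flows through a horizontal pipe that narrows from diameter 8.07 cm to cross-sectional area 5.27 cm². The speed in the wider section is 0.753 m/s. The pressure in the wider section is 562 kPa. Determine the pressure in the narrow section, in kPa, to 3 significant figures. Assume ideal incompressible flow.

Mass conservation (A₁v₁ = A₂v₂) gives v₂ = 0.753 × 51.1/5.27 = 7.31 m/s.
With no height change, Bernoulli's equation is P₁ + ½ρv₁² = P₂ + ½ρv₂².
P₂ = P₁ − ½ρ(v₂² − v₁²) = 562000 − ½·13600·(7.31² − 0.753²) = 562000 − 359000 = 203000 Pa.

P₂ = 203 kPa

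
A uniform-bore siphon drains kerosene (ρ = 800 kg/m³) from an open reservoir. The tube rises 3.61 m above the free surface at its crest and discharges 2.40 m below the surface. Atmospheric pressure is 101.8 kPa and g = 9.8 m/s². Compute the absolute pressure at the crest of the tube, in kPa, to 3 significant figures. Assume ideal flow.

Bernoulli surface→outlet gives ½v² = g·h_out, so v = √(2·9.8·2.40) = 6.86 m/s.
With constant cross-section the crest speed equals v; applying Bernoulli from the surface up to the crest, P_top = P_atm − ½ρv² − ρg·h_top.
P_top = 101800 − ½·800·6.86² − 800·9.8·3.61 = 54700 Pa.

P_top ≈ 54.7 kPa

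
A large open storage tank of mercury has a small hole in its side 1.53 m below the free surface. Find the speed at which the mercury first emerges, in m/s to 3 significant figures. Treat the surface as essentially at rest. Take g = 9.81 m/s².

v ≈ 5.48 m/s

With the surface at rest and both surface and jet at atmospheric pressure, Bernoulli gives ρg h = ½ρv², so v = √(2gh) = √(2·9.81·1.53) = 5.48 m/s.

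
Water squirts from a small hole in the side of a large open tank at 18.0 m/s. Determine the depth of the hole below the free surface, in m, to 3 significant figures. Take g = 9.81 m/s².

For a small hole in a large open tank, ½v² = gh, giving h = v²/(2g).
h = 18.0²/(2·9.81) = 324/19.62 = 16.5 m.

h ≈ 16.5 m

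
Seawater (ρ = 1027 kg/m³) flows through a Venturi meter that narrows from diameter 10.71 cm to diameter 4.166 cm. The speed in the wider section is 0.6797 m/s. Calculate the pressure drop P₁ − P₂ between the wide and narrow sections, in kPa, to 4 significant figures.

By continuity, v₂ = v₁·A₁/A₂ = 0.6797·(90.09/13.63) = 4.492 m/s.
Bernoulli (h₁ = h₂): P₁ − P₂ = ½ρ(v₂² − v₁²).
P₁ − P₂ = ½·1027·(4.492² − 0.6797²) = ½·1027·19.72 = 10130 Pa.

ΔP = 10.13 kPa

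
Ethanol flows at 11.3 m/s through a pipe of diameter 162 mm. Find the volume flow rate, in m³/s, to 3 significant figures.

Q = A·v = 0.0206 m² × 11.3 m/s = 0.233 m³/s.

Q ≈ 0.233 m³/s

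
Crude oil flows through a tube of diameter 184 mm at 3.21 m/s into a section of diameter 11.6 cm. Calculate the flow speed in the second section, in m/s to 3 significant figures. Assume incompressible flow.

v₂ ≈ 8.08 m/s

Mass conservation (A₁v₁ = A₂v₂) gives v₂ = 3.21 × 266/106 = 8.08 m/s.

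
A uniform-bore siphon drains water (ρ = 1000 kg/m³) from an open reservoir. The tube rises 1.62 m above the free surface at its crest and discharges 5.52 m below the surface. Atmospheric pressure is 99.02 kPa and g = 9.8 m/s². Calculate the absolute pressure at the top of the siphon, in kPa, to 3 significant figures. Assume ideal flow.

P_top ≈ 29.0 kPa

The outlet speed comes from Torricelli: v = √(2g·5.52) = 10.4 m/s.
With constant cross-section the crest speed equals v; applying Bernoulli from the surface up to the crest, P_top = P_atm − ½ρv² − ρg·h_top.
P_top = 99020 − ½·1000·10.4² − 1000·9.8·1.62 = 29000 Pa.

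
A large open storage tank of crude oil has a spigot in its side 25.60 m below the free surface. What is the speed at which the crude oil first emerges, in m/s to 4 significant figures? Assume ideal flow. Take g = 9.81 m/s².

v = 22.41 m/s

With the surface at rest and both surface and jet at atmospheric pressure, Bernoulli gives ρg h = ½ρv², so v = √(2gh) = √(2·9.81·25.60) = 22.41 m/s.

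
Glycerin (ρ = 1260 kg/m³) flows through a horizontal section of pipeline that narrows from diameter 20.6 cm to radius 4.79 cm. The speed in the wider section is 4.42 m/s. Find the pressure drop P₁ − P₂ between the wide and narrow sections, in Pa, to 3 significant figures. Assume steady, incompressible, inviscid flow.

ΔP = 251000 Pa

Continuity gives A₁v₁ = A₂v₂, so v₂ = (333 cm²)/(72.1 cm²) × 4.42 m/s = 20.4 m/s.
Along the horizontal streamline, P + ½ρv² is constant.
P₁ − P₂ = ½·1260·(20.4² − 4.42²) = ½·1260·398 = 251000 Pa.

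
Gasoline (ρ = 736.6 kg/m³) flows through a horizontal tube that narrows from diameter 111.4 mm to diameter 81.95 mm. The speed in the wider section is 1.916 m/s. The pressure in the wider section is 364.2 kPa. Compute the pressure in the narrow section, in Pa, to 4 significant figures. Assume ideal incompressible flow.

By continuity, v₂ = v₁·A₁/A₂ = 1.916·(97.47/52.75) = 3.541 m/s.
With no height change, Bernoulli's equation is P₁ + ½ρv₁² = P₂ + ½ρv₂².
P₂ = P₁ − ½ρ(v₂² − v₁²) = 364200 − ½·736.6·(3.541² − 1.916²) = 364200 − 3265 = 360900 Pa.

360900 Pa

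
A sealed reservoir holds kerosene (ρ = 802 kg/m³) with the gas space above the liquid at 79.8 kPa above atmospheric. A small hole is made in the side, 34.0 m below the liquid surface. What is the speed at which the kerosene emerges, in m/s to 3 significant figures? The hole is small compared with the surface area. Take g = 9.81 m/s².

Take point 1 at the surface (v₁ ≈ 0) and point 2 at the hole (at atmospheric pressure). Bernoulli: P₁ + ρg h = P_atm + ½ρv₂².
With P₁ − P_atm = 79800 Pa, v₂ = √(2gh + 2ΔP/ρ) = √(2·9.81·34.0 + 2·79800/802) = 29.4 m/s.

29.4 m/s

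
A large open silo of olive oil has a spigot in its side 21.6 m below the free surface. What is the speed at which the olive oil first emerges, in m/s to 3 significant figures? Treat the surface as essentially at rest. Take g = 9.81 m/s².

v ≈ 20.6 m/s

With the surface at rest and both surface and jet at atmospheric pressure, Bernoulli gives ρg h = ½ρv², so v = √(2gh) = √(2·9.81·21.6) = 20.6 m/s.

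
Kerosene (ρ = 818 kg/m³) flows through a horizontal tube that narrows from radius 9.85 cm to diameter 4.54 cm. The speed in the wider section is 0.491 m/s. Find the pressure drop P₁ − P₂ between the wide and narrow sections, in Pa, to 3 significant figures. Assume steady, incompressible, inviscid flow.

ΔP = 34900 Pa

The volume flow rate is constant, so v₂ = (A₁/A₂)v₁ = (305/16.2)·0.491 = 9.24 m/s.
The pipe is horizontal, so Bernoulli reduces to P₁ + ½ρv₁² = P₂ + ½ρv₂².
P₁ − P₂ = ½·818·(9.24² − 0.491²) = ½·818·85.2 = 34900 Pa.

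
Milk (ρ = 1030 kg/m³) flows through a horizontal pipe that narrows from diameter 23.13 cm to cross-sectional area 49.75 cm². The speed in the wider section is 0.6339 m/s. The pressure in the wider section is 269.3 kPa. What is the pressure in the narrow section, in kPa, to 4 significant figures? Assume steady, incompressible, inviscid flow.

P₂ ≈ 254.7 kPa

Mass conservation (A₁v₁ = A₂v₂) gives v₂ = 0.6339 × 420.2/49.75 = 5.354 m/s.
With no height change, Bernoulli's equation is P₁ + ½ρv₁² = P₂ + ½ρv₂².
P₂ = P₁ − ½ρ(v₂² − v₁²) = 269300 − ½·1030·(5.354² − 0.6339²) = 269300 − 14560 = 254700 Pa.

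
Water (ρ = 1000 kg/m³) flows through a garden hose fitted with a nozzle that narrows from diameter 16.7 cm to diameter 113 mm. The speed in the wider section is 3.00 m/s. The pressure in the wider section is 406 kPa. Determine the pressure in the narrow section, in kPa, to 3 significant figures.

Continuity gives A₁v₁ = A₂v₂, so v₂ = (219 cm²)/(100 cm²) × 3.00 m/s = 6.55 m/s.
Bernoulli (h₁ = h₂): P₁ − P₂ = ½ρ(v₂² − v₁²).
P₂ = P₁ − ½ρ(v₂² − v₁²) = 406000 − ½·1000·(6.55² − 3.00²) = 406000 − 17000 = 389000 Pa.

389 kPa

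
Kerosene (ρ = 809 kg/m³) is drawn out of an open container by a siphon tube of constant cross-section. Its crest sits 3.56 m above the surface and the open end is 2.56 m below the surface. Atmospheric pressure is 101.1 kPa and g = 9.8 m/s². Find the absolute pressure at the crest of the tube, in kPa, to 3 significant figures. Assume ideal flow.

Bernoulli surface→outlet gives ½v² = g·h_out, so v = √(2·9.8·2.56) = 7.08 m/s.
With constant cross-section the crest speed equals v; applying Bernoulli from the surface up to the crest, P_top = P_atm − ½ρv² − ρg·h_top.
P_top = 101100 − ½·809·7.08² − 809·9.8·3.56 = 52600 Pa.

P_top ≈ 52.6 kPa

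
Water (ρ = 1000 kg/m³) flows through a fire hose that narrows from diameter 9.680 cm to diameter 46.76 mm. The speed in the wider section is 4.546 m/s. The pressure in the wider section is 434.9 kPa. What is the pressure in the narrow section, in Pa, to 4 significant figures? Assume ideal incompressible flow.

P₂ ≈ 255500 Pa

Mass conservation (A₁v₁ = A₂v₂) gives v₂ = 4.546 × 73.59/17.17 = 19.48 m/s.
Bernoulli (h₁ = h₂): P₁ − P₂ = ½ρ(v₂² − v₁²).
P₂ = P₁ − ½ρ(v₂² − v₁²) = 434900 − ½·1000·(19.48² − 4.546²) = 434900 − 179400 = 255500 Pa.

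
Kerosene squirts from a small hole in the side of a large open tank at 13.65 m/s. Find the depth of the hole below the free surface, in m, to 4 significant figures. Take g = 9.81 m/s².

Torricelli: v = √(2gh), so h = v²/(2g).
h = 13.65²/(2·9.81) = 186.3/19.62 = 9.497 m.

h ≈ 9.497 m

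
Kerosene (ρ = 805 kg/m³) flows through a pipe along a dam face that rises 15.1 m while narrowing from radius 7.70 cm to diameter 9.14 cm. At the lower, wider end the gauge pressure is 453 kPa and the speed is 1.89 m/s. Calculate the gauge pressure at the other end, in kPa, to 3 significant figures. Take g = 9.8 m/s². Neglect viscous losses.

Mass conservation (A₁v₁ = A₂v₂) gives v₂ = 1.89 × 186/65.6 = 5.37 m/s.
Energy conservation along the streamline gives P₂ = P₁ − ½ρ(v₂² − v₁²) − ρg(h₂ − h₁).
P₂ = 453000 + ½·805·(1.89² − 5.37²) − 805·9.8·(+15.1) = 453000 + (-10100) − (119000) = 324000 Pa.

P₂ ≈ 324 kPa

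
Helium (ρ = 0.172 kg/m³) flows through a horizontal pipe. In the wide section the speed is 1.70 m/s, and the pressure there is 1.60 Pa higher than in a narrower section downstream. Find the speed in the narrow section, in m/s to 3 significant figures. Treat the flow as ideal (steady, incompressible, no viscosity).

v₂ = 4.64 m/s

Horizontal Bernoulli: P₁ + ½ρv₁² = P₂ + ½ρv₂², so v₂² = v₁² + 2(P₁ − P₂)/ρ.
v₂ = √(1.70² + 2·1.60/0.172) = √(2.89 + 18.6) = 4.64 m/s.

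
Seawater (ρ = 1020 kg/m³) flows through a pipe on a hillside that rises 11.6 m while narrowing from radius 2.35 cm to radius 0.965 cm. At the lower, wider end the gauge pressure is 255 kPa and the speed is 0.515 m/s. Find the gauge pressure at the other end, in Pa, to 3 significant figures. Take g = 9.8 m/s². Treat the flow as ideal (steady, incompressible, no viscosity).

134000 Pa

Continuity gives A₁v₁ = A₂v₂, so v₂ = (17.3 cm²)/(2.93 cm²) × 0.515 m/s = 3.05 m/s.
Bernoulli: P₁ + ½ρv₁² + ρg h₁ = P₂ + ½ρv₂² + ρg h₂, so P₂ = P₁ + ½ρ(v₁² − v₂²) − ρg(h₂ − h₁).
P₂ = 255000 + ½·1020·(0.515² − 3.05²) − 1020·9.8·(+11.6) = 255000 + (-4620) − (116000) = 134000 Pa.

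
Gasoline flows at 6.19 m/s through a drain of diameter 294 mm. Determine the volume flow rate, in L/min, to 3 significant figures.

Q = A·v = 0.0679 m² × 6.19 m/s = 0.420 m³/s.
Converting: 0.420 m³/s × 60000 = 25200 L/min.

Q ≈ 25200 L/min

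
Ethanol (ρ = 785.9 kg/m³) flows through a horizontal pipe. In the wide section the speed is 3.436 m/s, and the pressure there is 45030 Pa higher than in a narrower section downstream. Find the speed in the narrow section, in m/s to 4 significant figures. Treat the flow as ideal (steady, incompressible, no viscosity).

Along the level pipe P + ½ρv² is conserved, hence v₂² = v₁² + 2(P₁ − P₂)/ρ.
v₂ = √(3.436² + 2·45030/785.9) = √(11.81 + 114.6) = 11.24 m/s.

11.24 m/s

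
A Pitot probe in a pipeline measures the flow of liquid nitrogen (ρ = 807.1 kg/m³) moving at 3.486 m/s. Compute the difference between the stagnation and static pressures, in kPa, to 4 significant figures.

Bernoulli between the free stream and the stagnation point: ½ρv² = P_stag − P_static.
ΔP = ½·807.1·3.486² = 4904 Pa.

ΔP = 4.904 kPa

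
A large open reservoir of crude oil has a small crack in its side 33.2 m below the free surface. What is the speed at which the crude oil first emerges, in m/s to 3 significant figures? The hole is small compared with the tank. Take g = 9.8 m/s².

The surface is effectively still and both ends are open, so ½v² = gh and v = √(2·9.8·33.2) = 25.5 m/s.

25.5 m/s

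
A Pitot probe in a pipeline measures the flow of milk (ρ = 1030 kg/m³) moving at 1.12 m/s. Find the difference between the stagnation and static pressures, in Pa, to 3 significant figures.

At the stagnation point the flow is brought to rest, so Bernoulli gives P_stag − P_static = ½ρv².
ΔP = ½·1030·1.12² = 646 Pa.

ΔP ≈ 646 Pa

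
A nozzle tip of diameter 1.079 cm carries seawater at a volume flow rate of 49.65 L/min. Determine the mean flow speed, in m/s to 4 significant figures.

v ≈ 9.050 m/s

Q = 49.65 L/min = 0.0008275 m³/s.
v = Q/A = 0.0008275 / 0.00009144 = 9.050 m/s.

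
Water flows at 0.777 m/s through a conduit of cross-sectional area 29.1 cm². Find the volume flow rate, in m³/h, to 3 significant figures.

Q = A·v = 0.00291 m² × 0.777 m/s = 0.00226 m³/s.
Converting: 0.00226 m³/s × 3600 = 8.14 m³/h.

Q ≈ 8.14 m³/h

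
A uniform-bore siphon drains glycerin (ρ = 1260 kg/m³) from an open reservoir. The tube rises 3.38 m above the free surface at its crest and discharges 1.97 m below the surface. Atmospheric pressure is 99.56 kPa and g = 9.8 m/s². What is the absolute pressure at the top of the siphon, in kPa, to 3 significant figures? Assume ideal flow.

Bernoulli surface→outlet gives ½v² = g·h_out, so v = √(2·9.8·1.97) = 6.21 m/s.
Continuity keeps v the same throughout the tube; from surface to crest, P_atm + 0 = P_top + ½ρv² + ρg·h_top.
P_top = 99560 − ½·1260·6.21² − 1260·9.8·3.38 = 33500 Pa.

33.5 kPa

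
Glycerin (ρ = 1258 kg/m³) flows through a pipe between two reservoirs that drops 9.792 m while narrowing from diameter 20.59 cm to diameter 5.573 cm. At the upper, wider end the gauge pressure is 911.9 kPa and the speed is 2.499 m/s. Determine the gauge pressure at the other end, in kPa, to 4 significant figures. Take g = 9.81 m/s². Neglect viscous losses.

Mass conservation (A₁v₁ = A₂v₂) gives v₂ = 2.499 × 333.0/24.39 = 34.11 m/s.
Applying Bernoulli between the two ends and solving for P₂: P₂ = P₁ + ½ρ(v₁² − v₂²) − ρgΔh.
P₂ = 911900 + ½·1258·(2.499² − 34.11²) − 1258·9.81·(−9.792) = 911900 + (-728000) − (-120800) = 304800 Pa.

304.8 kPa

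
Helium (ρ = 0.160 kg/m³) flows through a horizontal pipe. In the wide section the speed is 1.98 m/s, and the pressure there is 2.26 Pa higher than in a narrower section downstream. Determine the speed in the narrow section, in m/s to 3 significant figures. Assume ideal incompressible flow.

With h₁ = h₂, rearranging Bernoulli gives v₂ = √(v₁² + 2ΔP/ρ).
v₂ = √(1.98² + 2·2.26/0.160) = √(3.92 + 28.2) = 5.67 m/s.

v₂ = 5.67 m/s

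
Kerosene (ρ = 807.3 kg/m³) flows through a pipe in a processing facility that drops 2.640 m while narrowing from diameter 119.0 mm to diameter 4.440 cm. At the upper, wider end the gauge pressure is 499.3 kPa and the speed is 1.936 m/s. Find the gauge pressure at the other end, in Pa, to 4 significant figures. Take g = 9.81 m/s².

P₂ ≈ 443700 Pa

Continuity gives A₁v₁ = A₂v₂, so v₂ = (111.2 cm²)/(15.48 cm²) × 1.936 m/s = 13.91 m/s.
Energy conservation along the streamline gives P₂ = P₁ − ½ρ(v₂² − v₁²) − ρg(h₂ − h₁).
P₂ = 499300 + ½·807.3·(1.936² − 13.91²) − 807.3·9.81·(−2.640) = 499300 + (-76550) − (-20910) = 443700 Pa.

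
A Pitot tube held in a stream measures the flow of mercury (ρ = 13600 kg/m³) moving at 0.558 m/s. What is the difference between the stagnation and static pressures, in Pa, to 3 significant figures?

ΔP ≈ 2120 Pa

The dynamic pressure equals the rise in static pressure at the stagnation point: ΔP = ½ρv².
ΔP = ½·13600·0.558² = 2120 Pa.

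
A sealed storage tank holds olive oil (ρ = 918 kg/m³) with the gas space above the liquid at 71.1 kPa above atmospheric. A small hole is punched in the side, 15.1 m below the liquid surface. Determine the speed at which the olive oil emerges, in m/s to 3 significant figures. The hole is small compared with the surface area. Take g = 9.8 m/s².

21.2 m/s

Take point 1 at the surface (v₁ ≈ 0) and point 2 at the hole (at atmospheric pressure). Bernoulli: P₁ + ρg h = P_atm + ½ρv₂².
With P₁ − P_atm = 71100 Pa, v₂ = √(2gh + 2ΔP/ρ) = √(2·9.8·15.1 + 2·71100/918) = 21.2 m/s.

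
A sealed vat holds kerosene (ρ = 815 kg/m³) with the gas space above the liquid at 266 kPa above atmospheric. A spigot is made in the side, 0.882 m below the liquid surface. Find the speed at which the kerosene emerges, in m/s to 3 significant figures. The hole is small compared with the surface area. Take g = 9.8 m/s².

25.9 m/s

Take point 1 at the surface (v₁ ≈ 0) and point 2 at the hole (at atmospheric pressure). Bernoulli: P₁ + ρg h = P_atm + ½ρv₂².
With P₁ − P_atm = 266000 Pa, v₂ = √(2gh + 2ΔP/ρ) = √(2·9.8·0.882 + 2·266000/815) = 25.9 m/s.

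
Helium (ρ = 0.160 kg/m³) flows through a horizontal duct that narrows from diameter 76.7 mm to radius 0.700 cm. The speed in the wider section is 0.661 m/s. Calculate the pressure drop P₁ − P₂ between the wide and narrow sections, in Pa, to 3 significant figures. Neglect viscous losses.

31.5 Pa

The volume flow rate is constant, so v₂ = (A₁/A₂)v₁ = (46.2/1.54)·0.661 = 19.8 m/s.
With no height change, Bernoulli's equation is P₁ + ½ρv₁² = P₂ + ½ρv₂².
P₁ − P₂ = ½·0.160·(19.8² − 0.661²) = ½·0.160·393 = 31.5 Pa.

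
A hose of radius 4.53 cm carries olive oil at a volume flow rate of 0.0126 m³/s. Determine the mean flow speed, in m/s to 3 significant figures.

v ≈ 1.95 m/s

Q = 0.0126 m³/s = 0.0126 m³/s.
v = Q/A = 0.0126 / 0.00645 = 1.95 m/s.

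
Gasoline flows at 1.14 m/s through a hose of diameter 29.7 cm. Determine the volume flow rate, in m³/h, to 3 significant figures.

Q = A·v = 0.0693 m² × 1.14 m/s = 0.0790 m³/s.
Converting: 0.0790 m³/s × 3600 = 284 m³/h.

Q ≈ 284 m³/h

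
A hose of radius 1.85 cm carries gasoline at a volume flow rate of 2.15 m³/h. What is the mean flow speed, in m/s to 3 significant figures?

v ≈ 0.555 m/s

Q = 2.15 m³/h = 0.000597 m³/s.
v = Q/A = 0.000597 / 0.00108 = 0.555 m/s.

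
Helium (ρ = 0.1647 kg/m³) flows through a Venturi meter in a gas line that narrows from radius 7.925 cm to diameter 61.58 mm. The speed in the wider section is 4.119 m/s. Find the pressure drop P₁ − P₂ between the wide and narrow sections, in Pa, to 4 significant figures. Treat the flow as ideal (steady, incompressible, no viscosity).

ΔP = 59.92 Pa

The volume flow rate is constant, so v₂ = (A₁/A₂)v₁ = (197.3/29.78)·4.119 = 27.29 m/s.
Along the horizontal streamline, P + ½ρv² is constant.
P₁ − P₂ = ½·0.1647·(27.29² − 4.119²) = ½·0.1647·727.7 = 59.92 Pa.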